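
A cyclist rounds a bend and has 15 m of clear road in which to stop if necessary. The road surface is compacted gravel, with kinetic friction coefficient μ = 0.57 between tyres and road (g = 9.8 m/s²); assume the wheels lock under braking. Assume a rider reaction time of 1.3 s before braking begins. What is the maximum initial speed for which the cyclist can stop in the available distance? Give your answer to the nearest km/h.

a = μg = 0.57 × 9.8 = 5.586 m/s².
Stopping distance: v·t_r + v²/(2a) = 15 with t_r = 1.3 s and a = 5.586 m/s².
So v² + 14.524 v − 167.58 = 0.
Positive root: v = −a·t_r + √((a·t_r)² + 2a·d) = −7.262 + √(52.737 + 167.58) = 7.5811 m/s.
7.5811 m/s × 3.6 = 27.292 km/h.

Maximum speed ≈ 27 km/h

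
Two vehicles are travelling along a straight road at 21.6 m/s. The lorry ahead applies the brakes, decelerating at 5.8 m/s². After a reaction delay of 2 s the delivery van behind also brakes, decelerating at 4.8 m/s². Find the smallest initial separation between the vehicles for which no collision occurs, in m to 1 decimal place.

Leader travels v²/(2a_L) = 466.560 / 11.600 = 40.221 m before stopping.
Follower covers v·t_r = 21.6000 × 2 = 43.200 m while reacting, then v²/(2a_F) = 466.560 / 9.600 = 48.600 m while braking, for a total of 43.200 + 48.600 = 91.800 m.
Since a_F ≤ a_L and the follower starts braking later, the follower is never slower than the leader, so the closest approach is when both have stopped.
Minimum gap = 91.800 − 40.221 = 51.579 m.

Minimum gap ≈ 51.6 m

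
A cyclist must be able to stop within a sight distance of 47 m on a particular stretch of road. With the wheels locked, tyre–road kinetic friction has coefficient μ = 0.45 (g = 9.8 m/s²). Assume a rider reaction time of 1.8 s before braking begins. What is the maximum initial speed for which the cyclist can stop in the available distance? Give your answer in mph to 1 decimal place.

Maximum speed ≈ 31.1 mph

a = μg = 0.45 × 9.8 = 4.410 m/s².
Stopping distance: v·t_r + v²/(2a) = 47 with t_r = 1.8 s and a = 4.410 m/s².
So v² + 15.876 v − 414.54 = 0.
Positive root: v = −a·t_r + √((a·t_r)² + 2a·d) = −7.938 + √(63.012 + 414.54) = 13.9150 m/s.
13.9150 m/s ÷ 0.44704 = 31.127 mph.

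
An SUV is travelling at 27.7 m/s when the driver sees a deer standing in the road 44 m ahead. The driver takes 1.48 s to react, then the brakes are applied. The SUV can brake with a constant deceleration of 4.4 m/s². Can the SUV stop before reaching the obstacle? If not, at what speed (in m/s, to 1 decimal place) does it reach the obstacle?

Reaction distance = 27.7000 × 1.48 = 40.996 m.
Braking distance needed to stop: v²/(2a) = 767.290 / 8.800 = 87.192 m, so total needed = 40.996 + 87.192 = 128.188 m > 44 m — it cannot stop.
Distance remaining when braking begins: 44 − 40.996 = 3.004 m.
v² = v₀² − 2a·d = 767.290 − 2 × 4.400 × 3.004 = 740.855 m²/s².
v = √740.855 = 27.219 m/s.

No — it strikes the obstacle at 27.2 m/s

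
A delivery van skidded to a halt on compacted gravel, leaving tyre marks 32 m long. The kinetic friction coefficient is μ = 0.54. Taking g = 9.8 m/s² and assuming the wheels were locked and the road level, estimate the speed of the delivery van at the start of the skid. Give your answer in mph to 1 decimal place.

Initial speed ≈ 41.2 mph

Deceleration a = μg = 0.54 × 9.8 = 5.292 m/s².
v = √(2a·d) = √(2 × 5.292 × 32) = √338.688 = 18.4035 m/s.
= 18.4035 ÷ 0.44704 = 41.167 mph.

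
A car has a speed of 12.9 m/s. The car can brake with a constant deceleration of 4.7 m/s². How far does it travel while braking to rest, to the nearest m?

Braking distance ≈ 18 m

Braking distance = v²/(2a) = 12.9000² / (2 × 4.700) = 166.410 / 9.400 = 17.703 m.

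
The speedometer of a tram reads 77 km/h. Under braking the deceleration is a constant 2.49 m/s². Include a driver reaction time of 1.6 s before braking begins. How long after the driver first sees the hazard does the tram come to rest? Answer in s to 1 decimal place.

Total time ≈ 10.2 s

77 km/h ÷ 3.6 = 21.3889 m/s.
Braking time = v/a = 21.3889 / 2.490 = 8.590 s.
Total = 1.6 + 8.590 = 10.190 s.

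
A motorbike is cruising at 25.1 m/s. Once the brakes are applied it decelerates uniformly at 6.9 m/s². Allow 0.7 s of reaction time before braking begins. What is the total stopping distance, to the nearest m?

Reaction distance = v·t_r = 25.1000 × 0.7 = 17.570 m.
Braking distance = v²/(2a) = 25.1000² / (2 × 6.900) = 630.010 / 13.800 = 45.653 m.
Total = 17.570 + 45.653 = 63.223 m.

Total stopping distance ≈ 63 m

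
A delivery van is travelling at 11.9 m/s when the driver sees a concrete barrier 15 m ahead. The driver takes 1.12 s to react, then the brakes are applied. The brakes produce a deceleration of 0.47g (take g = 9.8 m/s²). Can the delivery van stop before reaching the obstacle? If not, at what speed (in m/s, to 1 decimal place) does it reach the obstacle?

a = 0.47 × 9.8 = 4.606 m/s².
Reaction distance = 11.9000 × 1.12 = 13.328 m.
Braking distance needed to stop: v²/(2a) = 141.610 / 9.212 = 15.372 m, so total needed = 13.328 + 15.372 = 28.700 m > 15 m — it cannot stop.
Distance remaining when braking begins: 15 − 13.328 = 1.672 m.
v² = v₀² − 2a·d = 141.610 − 2 × 4.606 × 1.672 = 126.208 m²/s².
v = √126.208 = 11.234 m/s.

No — it strikes the obstacle at 11.2 m/s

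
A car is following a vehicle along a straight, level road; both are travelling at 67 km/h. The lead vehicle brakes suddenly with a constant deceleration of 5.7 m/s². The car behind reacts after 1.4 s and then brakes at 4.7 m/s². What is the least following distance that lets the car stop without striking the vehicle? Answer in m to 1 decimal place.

Minimum gap ≈ 32.5 m

67 km/h ÷ 3.6 = 18.6111 m/s.
Leader travels v²/(2a_L) = 346.373 / 11.400 = 30.384 m before stopping.
Follower covers v·t_r = 18.6111 × 1.4 = 26.056 m while reacting, then v²/(2a_F) = 346.373 / 9.400 = 36.848 m while braking, for a total of 26.056 + 36.848 = 62.904 m.
Since a_F ≤ a_L and the follower starts braking later, the follower is never slower than the leader, so the closest approach is when both have stopped.
Minimum gap = 62.904 − 30.384 = 32.520 m.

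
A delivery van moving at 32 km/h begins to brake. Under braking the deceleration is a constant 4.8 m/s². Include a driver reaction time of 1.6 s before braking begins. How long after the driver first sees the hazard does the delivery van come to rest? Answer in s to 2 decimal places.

Total time ≈ 3.45 s

32 km/h ÷ 3.6 = 8.8889 m/s.
Braking time = v/a = 8.8889 / 4.800 = 1.852 s.
Total = 1.6 + 1.852 = 3.452 s.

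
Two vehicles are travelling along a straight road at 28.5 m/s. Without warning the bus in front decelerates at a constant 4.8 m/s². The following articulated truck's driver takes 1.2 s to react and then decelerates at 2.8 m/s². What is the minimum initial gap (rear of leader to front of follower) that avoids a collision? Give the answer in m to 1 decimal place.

Leader travels v²/(2a_L) = 812.250 / 9.600 = 84.609 m before stopping.
Follower covers v·t_r = 28.5000 × 1.2 = 34.200 m while reacting, then v²/(2a_F) = 812.250 / 5.600 = 145.045 m while braking, for a total of 34.200 + 145.045 = 179.245 m.
Since a_F ≤ a_L and the follower starts braking later, the follower is never slower than the leader, so the closest approach is when both have stopped.
Minimum gap = 179.245 − 84.609 = 94.636 m.

Minimum gap ≈ 94.6 m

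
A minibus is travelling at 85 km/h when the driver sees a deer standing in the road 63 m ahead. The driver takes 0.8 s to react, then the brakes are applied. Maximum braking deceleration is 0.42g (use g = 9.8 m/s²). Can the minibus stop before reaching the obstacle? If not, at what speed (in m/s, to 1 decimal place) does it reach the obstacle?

No — it strikes the obstacle at 13.9 m/s

85 km/h ÷ 3.6 = 23.6111 m/s.
a = 0.42 × 9.8 = 4.116 m/s².
Reaction distance = 23.6111 × 0.8 = 18.889 m.
Braking distance needed to stop: v²/(2a) = 557.484 / 8.232 = 67.722 m, so total needed = 18.889 + 67.722 = 86.611 m > 63 m — it cannot stop.
Distance remaining when braking begins: 63 − 18.889 = 44.111 m.
v² = v₀² − 2a·d = 557.484 − 2 × 4.116 × 44.111 = 194.362 m²/s².
v = √194.362 = 13.941 m/s.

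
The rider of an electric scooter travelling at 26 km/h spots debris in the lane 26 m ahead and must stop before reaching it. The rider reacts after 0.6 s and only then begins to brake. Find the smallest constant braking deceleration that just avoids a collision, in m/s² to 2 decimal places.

26 km/h ÷ 3.6 = 7.2222 m/s.
Distance covered during reaction = 7.2222 × 0.6 = 4.333 m.
Distance available for braking: 26 − 4.333 = 21.667 m.
v² = 2a·d ⇒ a = v²/(2d) = 7.2222² / (2 × 21.667) = 52.160 / 43.334 = 1.2037 m/s².

Required deceleration ≈ 1.20 m/s²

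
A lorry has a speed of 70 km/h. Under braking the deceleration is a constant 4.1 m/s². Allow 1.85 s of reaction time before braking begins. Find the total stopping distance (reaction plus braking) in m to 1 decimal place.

Total stopping distance ≈ 82.1 m

70 km/h ÷ 3.6 = 19.4444 m/s.
Reaction distance = v·t_r = 19.4444 × 1.85 = 35.972 m.
Braking distance = v²/(2a) = 19.4444² / (2 × 4.100) = 378.085 / 8.200 = 46.108 m.
Total = 35.972 + 46.108 = 82.080 m.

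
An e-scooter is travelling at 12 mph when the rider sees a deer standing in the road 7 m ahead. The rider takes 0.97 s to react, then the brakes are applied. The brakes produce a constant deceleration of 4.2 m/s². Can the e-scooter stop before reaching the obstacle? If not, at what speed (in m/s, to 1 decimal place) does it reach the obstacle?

12 mph × 0.44704 = 5.3645 m/s.
Reaction distance = 5.3645 × 0.97 = 5.204 m.
Braking distance needed to stop: v²/(2a) = 28.778 / 8.400 = 3.426 m, so total needed = 5.204 + 3.426 = 8.630 m > 7 m — it cannot stop.
Distance remaining when braking begins: 7 − 5.204 = 1.796 m.
v² = v₀² − 2a·d = 28.778 − 2 × 4.200 × 1.796 = 13.692 m²/s².
v = √13.692 = 3.700 m/s.

No — it strikes the obstacle at 3.7 m/s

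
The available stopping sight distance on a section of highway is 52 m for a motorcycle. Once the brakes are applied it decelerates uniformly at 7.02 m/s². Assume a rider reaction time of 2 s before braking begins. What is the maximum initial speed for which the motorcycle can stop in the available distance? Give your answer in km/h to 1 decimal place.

Maximum speed ≈ 59.1 km/h

Stopping distance: v·t_r + v²/(2a) = 52 with t_r = 2 s and a = 7.020 m/s².
So v² + 28.080 v − 730.08 = 0.
Positive root: v = −a·t_r + √((a·t_r)² + 2a·d) = −14.040 + √(197.122 + 730.08) = 16.4100 m/s.
16.4100 m/s × 3.6 = 59.076 km/h.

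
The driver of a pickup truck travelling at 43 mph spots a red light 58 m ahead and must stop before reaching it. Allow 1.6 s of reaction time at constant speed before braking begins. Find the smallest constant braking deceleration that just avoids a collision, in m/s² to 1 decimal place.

43 mph × 0.44704 = 19.2227 m/s.
Distance covered during reaction = 19.2227 × 1.6 = 30.756 m.
Distance available for braking: 58 − 30.756 = 27.244 m.
v² = 2a·d ⇒ a = v²/(2d) = 19.2227² / (2 × 27.244) = 369.512 / 54.488 = 6.7815 m/s².

Required deceleration ≈ 6.8 m/s²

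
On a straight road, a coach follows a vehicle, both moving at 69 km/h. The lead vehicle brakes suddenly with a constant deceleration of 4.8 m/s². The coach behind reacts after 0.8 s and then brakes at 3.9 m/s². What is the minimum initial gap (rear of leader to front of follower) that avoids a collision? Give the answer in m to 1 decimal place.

69 km/h ÷ 3.6 = 19.1667 m/s.
Leader travels v²/(2a_L) = 367.362 / 9.600 = 38.267 m before stopping.
Follower covers v·t_r = 19.1667 × 0.8 = 15.333 m while reacting, then v²/(2a_F) = 367.362 / 7.800 = 47.098 m while braking, for a total of 15.333 + 47.098 = 62.431 m.
Since a_F ≤ a_L and the follower starts braking later, the follower is never slower than the leader, so the closest approach is when both have stopped.
Minimum gap = 62.431 − 38.267 = 24.164 m.

Minimum gap ≈ 24.2 m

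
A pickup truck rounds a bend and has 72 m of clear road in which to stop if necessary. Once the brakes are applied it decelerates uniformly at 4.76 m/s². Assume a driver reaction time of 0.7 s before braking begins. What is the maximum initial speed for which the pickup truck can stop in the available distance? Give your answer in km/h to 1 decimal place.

Maximum speed ≈ 83.0 km/h

Stopping distance: v·t_r + v²/(2a) = 72 with t_r = 0.7 s and a = 4.760 m/s².
So v² + 6.664 v − 685.44 = 0.
Positive root: v = −a·t_r + √((a·t_r)² + 2a·d) = −3.332 + √(11.102 + 685.44) = 23.0601 m/s.
23.0601 m/s × 3.6 = 83.016 km/h.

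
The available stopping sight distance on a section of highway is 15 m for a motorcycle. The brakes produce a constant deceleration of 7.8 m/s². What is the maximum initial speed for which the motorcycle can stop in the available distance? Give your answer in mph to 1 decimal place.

Maximum speed ≈ 34.2 mph

v²/(2a) = d ⇒ v = √(2 × 7.800 × 15) = √234.00 = 15.2971 m/s.
15.2971 m/s ÷ 0.44704 = 34.219 mph.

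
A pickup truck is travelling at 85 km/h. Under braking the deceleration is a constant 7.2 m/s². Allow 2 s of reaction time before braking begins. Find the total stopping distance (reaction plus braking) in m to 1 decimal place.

Total stopping distance ≈ 85.9 m

85 km/h ÷ 3.6 = 23.6111 m/s.
Reaction distance = v·t_r = 23.6111 × 2 = 47.222 m.
Braking distance = v²/(2a) = 23.6111² / (2 × 7.200) = 557.484 / 14.400 = 38.714 m.
Total = 47.222 + 38.714 = 85.936 m.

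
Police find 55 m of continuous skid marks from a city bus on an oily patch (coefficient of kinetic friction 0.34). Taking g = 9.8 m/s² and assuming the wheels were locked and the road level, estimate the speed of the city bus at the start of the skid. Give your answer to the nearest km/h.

Initial speed ≈ 69 km/h

Deceleration a = μg = 0.34 × 9.8 = 3.332 m/s².
v = √(2a·d) = √(2 × 3.332 × 55) = √366.520 = 19.1447 m/s.
= 19.1447 × 3.6 = 68.921 km/h.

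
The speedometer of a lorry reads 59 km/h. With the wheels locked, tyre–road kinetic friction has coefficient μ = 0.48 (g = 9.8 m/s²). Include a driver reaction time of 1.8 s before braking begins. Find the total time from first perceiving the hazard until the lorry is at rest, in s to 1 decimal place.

59 km/h ÷ 3.6 = 16.3889 m/s.
a = μg = 0.48 × 9.8 = 4.704 m/s².
Braking time = v/a = 16.3889 / 4.704 = 3.484 s.
Total = 1.8 + 3.484 = 5.284 s.

Total time ≈ 5.3 s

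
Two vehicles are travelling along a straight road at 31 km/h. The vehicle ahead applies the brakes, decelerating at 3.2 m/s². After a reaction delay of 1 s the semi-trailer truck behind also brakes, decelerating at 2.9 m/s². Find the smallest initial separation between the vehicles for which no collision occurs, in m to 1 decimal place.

Minimum gap ≈ 9.8 m

31 km/h ÷ 3.6 = 8.6111 m/s.
Leader travels v²/(2a_L) = 74.151 / 6.400 = 11.586 m before stopping.
Follower covers v·t_r = 8.6111 × 1 = 8.611 m while reacting, then v²/(2a_F) = 74.151 / 5.800 = 12.785 m while braking, for a total of 8.611 + 12.785 = 21.396 m.
Since a_F ≤ a_L and the follower starts braking later, the follower is never slower than the leader, so the closest approach is when both have stopped.
Minimum gap = 21.396 − 11.586 = 9.810 m.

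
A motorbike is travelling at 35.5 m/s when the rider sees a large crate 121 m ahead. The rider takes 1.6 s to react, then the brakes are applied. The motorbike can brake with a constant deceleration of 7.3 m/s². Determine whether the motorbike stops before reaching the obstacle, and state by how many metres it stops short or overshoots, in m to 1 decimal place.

Reaction distance = 35.5000 × 1.6 = 56.800 m.
Braking distance = v²/(2a) = 1260.250 / 14.600 = 86.318 m.
Total stopping distance = 56.800 + 86.318 = 143.118 m, vs 121 m available — it cannot stop in time and overshoots by 143.118 − 121 = 22.118 m.

No — it overshoots by 22.1 m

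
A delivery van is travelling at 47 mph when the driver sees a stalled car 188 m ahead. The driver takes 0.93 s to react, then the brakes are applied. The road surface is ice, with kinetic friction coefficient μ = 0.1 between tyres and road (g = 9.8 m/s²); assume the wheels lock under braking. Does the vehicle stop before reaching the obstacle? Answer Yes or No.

No

47 mph × 0.44704 = 21.0109 m/s.
a = μg = 0.1 × 9.8 = 0.980 m/s².
Reaction distance = 21.0109 × 0.93 = 19.540 m.
Braking distance = v²/(2a) = 441.458 / 1.960 = 225.234 m.
Total stopping distance = 19.540 + 225.234 = 244.774 m, vs 188 m available — it cannot stop in time and overshoots by 244.774 − 188 = 56.774 m.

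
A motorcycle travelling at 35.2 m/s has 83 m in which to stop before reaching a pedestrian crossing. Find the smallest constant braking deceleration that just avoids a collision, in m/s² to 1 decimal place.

v² = 2a·d ⇒ a = v²/(2d) = 35.2000² / (2 × 83.000) = 1239.040 / 166.000 = 7.4641 m/s².

Required deceleration ≈ 7.5 m/s²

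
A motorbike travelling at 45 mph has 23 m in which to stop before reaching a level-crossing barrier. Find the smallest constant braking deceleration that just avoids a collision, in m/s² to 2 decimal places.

Required deceleration ≈ 8.80 m/s²

45 mph × 0.44704 = 20.1168 m/s.
v² = 2a·d ⇒ a = v²/(2d) = 20.1168² / (2 × 23.000) = 404.686 / 46.000 = 8.7975 m/s².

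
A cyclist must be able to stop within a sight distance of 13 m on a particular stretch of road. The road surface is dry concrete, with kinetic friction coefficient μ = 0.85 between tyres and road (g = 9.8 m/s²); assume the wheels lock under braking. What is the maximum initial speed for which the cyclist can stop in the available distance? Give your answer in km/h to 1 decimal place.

a = μg = 0.85 × 9.8 = 8.330 m/s².
v²/(2a) = d ⇒ v = √(2 × 8.330 × 13) = √216.58 = 14.7167 m/s.
14.7167 m/s × 3.6 = 52.980 km/h.

Maximum speed ≈ 53.0 km/h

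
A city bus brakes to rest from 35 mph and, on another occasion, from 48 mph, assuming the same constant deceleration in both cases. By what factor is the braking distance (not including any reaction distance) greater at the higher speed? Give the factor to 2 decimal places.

Factor ≈ 1.88

Braking distance d = v²/(2a), so with a fixed, d ∝ v².
Factor = (48/35)² = 1.3714² = 1.8807.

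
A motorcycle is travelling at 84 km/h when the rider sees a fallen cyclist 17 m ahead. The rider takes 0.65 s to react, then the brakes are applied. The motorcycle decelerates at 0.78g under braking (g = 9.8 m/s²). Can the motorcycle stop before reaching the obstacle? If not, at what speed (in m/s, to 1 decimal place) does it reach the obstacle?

84 km/h ÷ 3.6 = 23.3333 m/s.
a = 0.78 × 9.8 = 7.644 m/s².
Reaction distance = 23.3333 × 0.65 = 15.167 m.
Braking distance needed to stop: v²/(2a) = 544.443 / 15.288 = 35.612 m, so total needed = 15.167 + 35.612 = 50.779 m > 17 m — it cannot stop.
Distance remaining when braking begins: 17 − 15.167 = 1.833 m.
v² = v₀² − 2a·d = 544.443 − 2 × 7.644 × 1.833 = 516.420 m²/s².
v = √516.420 = 22.725 m/s.

No — it strikes the obstacle at 22.7 m/s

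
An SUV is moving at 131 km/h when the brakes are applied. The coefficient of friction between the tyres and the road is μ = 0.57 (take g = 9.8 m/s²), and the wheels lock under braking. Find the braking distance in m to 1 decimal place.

131 km/h ÷ 3.6 = 36.3889 m/s.
a = μg = 0.57 × 9.8 = 5.586 m/s².
Braking distance = v²/(2a) = 36.3889² / (2 × 5.586) = 1324.152 / 11.172 = 118.524 m.

Braking distance ≈ 118.5 m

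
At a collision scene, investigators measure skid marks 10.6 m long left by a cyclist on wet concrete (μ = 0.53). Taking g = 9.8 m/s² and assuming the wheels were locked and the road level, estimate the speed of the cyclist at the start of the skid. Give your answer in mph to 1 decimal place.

Deceleration a = μg = 0.53 × 9.8 = 5.194 m/s².
v = √(2a·d) = √(2 × 5.194 × 10.6) = √110.113 = 10.4935 m/s.
= 10.4935 ÷ 0.44704 = 23.473 mph.

Initial speed ≈ 23.5 mph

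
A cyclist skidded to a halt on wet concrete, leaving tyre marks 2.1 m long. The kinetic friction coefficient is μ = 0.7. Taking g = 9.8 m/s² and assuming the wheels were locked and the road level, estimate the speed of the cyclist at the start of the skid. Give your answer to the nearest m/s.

Initial speed ≈ 5 m/s

Deceleration a = μg = 0.7 × 9.8 = 6.860 m/s².
v = √(2a·d) = √(2 × 6.860 × 2.1) = √28.812 = 5.3677 m/s.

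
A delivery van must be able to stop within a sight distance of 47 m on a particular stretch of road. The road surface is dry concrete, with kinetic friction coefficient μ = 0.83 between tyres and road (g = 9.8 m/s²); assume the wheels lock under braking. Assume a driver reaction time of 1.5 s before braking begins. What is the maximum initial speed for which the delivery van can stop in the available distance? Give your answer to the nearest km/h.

Maximum speed ≈ 65 km/h

a = μg = 0.83 × 9.8 = 8.134 m/s².
Stopping distance: v·t_r + v²/(2a) = 47 with t_r = 1.5 s and a = 8.134 m/s².
So v² + 24.402 v − 764.60 = 0.
Positive root: v = −a·t_r + √((a·t_r)² + 2a·d) = −12.201 + √(148.864 + 764.60) = 18.0226 m/s.
18.0226 m/s × 3.6 = 64.881 km/h.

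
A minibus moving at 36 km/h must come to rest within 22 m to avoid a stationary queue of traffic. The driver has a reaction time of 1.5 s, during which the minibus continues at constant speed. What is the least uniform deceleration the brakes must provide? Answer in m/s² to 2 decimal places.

Required deceleration ≈ 7.14 m/s²

36 km/h ÷ 3.6 = 10.0000 m/s.
Distance covered during reaction = 10.0000 × 1.5 = 15.000 m.
Distance available for braking: 22 − 15.000 = 7.000 m.
v² = 2a·d ⇒ a = v²/(2d) = 10.0000² / (2 × 7.000) = 100.000 / 14.000 = 7.1429 m/s².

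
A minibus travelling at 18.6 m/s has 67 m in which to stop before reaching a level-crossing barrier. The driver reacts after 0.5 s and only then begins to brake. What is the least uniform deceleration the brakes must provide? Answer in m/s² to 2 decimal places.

Required deceleration ≈ 3.00 m/s²

Distance covered during reaction = 18.6000 × 0.5 = 9.300 m.
Distance available for braking: 67 − 9.300 = 57.700 m.
v² = 2a·d ⇒ a = v²/(2d) = 18.6000² / (2 × 57.700) = 345.960 / 115.400 = 2.9979 m/s².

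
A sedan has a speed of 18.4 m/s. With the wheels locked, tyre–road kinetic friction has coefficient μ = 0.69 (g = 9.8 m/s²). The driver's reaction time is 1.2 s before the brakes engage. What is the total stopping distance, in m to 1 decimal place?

a = μg = 0.69 × 9.8 = 6.762 m/s².
Reaction distance = v·t_r = 18.4000 × 1.2 = 22.080 m.
Braking distance = v²/(2a) = 18.4000² / (2 × 6.762) = 338.560 / 13.524 = 25.034 m.
Total = 22.080 + 25.034 = 47.114 m.

Total stopping distance ≈ 47.1 m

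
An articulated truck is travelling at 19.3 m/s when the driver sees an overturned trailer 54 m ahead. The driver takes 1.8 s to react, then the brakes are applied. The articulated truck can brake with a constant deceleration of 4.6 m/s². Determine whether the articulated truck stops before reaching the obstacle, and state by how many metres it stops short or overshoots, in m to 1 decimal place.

No — it overshoots by 21.2 m

Reaction distance = 19.3000 × 1.8 = 34.740 m.
Braking distance = v²/(2a) = 372.490 / 9.200 = 40.488 m.
Total stopping distance = 34.740 + 40.488 = 75.228 m, vs 54 m available — it cannot stop in time and overshoots by 75.228 − 54 = 21.228 m.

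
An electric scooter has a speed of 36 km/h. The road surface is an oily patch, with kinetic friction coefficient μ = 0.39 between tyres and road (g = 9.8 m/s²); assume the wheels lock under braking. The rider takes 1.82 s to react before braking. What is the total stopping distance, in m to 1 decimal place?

36 km/h ÷ 3.6 = 10.0000 m/s.
a = μg = 0.39 × 9.8 = 3.822 m/s².
Reaction distance = v·t_r = 10.0000 × 1.82 = 18.200 m.
Braking distance = v²/(2a) = 10.0000² / (2 × 3.822) = 100.000 / 7.644 = 13.082 m.
Total = 18.200 + 13.082 = 31.282 m.

Total stopping distance ≈ 31.3 m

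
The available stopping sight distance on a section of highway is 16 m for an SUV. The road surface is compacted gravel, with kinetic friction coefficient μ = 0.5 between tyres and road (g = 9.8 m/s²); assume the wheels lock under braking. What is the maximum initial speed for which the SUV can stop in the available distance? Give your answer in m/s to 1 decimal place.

Maximum speed ≈ 12.5 m/s

a = μg = 0.5 × 9.8 = 4.900 m/s².
v²/(2a) = d ⇒ v = √(2 × 4.900 × 16) = √156.80 = 12.5220 m/s.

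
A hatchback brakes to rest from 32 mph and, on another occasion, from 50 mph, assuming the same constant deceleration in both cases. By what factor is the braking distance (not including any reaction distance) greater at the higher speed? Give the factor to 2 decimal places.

Factor ≈ 2.44

Braking distance d = v²/(2a), so with a fixed, d ∝ v².
Factor = (50/32)² = 1.5625² = 2.4414.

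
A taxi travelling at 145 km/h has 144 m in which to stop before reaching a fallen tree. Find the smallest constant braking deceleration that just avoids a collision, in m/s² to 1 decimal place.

Required deceleration ≈ 5.6 m/s²

145 km/h ÷ 3.6 = 40.2778 m/s.
v² = 2a·d ⇒ a = v²/(2d) = 40.2778² / (2 × 144.000) = 1622.301 / 288.000 = 5.6330 m/s².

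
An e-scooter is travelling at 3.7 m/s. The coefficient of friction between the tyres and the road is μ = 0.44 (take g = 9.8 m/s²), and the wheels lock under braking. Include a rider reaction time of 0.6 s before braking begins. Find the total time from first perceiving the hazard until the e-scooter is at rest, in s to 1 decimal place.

Total time ≈ 1.5 s

a = μg = 0.44 × 9.8 = 4.312 m/s².
Braking time = v/a = 3.7000 / 4.312 = 0.858 s.
Total = 0.6 + 0.858 = 1.458 s.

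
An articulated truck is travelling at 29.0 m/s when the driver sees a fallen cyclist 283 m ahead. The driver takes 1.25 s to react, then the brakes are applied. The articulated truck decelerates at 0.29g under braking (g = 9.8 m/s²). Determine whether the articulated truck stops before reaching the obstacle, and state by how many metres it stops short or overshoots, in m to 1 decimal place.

Yes — it stops 98.8 m short of the obstacle

a = 0.29 × 9.8 = 2.842 m/s².
Reaction distance = 29.0000 × 1.25 = 36.250 m.
Braking distance = v²/(2a) = 841.000 / 5.684 = 147.959 m.
Total stopping distance = 36.250 + 147.959 = 184.209 m, vs 283 m available — it stops with 283 − 184.209 = 98.791 m to spare.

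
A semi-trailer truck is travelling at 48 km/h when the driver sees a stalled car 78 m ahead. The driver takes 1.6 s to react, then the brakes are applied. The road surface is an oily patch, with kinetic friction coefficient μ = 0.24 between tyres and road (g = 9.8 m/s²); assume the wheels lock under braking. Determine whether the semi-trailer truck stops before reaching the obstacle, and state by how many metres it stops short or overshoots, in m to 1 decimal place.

Yes — it stops 18.9 m short of the obstacle

48 km/h ÷ 3.6 = 13.3333 m/s.
a = μg = 0.24 × 9.8 = 2.352 m/s².
Reaction distance = 13.3333 × 1.6 = 21.333 m.
Braking distance = v²/(2a) = 177.777 / 4.704 = 37.793 m.
Total stopping distance = 21.333 + 37.793 = 59.126 m, vs 78 m available — it stops with 78 − 59.126 = 18.874 m to spare.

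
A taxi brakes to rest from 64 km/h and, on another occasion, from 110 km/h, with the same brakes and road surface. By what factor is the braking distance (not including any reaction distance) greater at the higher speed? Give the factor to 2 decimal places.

Braking distance d = v²/(2a), so with a fixed, d ∝ v².
Factor = (110/64)² = 1.7188² = 2.9543.

Factor ≈ 2.95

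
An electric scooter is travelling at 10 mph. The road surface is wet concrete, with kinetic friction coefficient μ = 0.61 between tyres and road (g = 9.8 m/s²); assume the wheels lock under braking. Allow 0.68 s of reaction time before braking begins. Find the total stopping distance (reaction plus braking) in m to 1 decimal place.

Total stopping distance ≈ 4.7 m

10 mph × 0.44704 = 4.4704 m/s.
a = μg = 0.61 × 9.8 = 5.978 m/s².
Reaction distance = v·t_r = 4.4704 × 0.68 = 3.040 m.
Braking distance = v²/(2a) = 4.4704² / (2 × 5.978) = 19.984 / 11.956 = 1.671 m.
Total = 3.040 + 1.671 = 4.711 m.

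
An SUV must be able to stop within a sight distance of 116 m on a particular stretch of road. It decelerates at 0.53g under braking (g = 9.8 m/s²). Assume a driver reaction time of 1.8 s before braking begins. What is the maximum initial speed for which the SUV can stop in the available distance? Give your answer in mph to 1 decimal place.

Maximum speed ≈ 59.5 mph

a = 0.53 × 9.8 = 5.194 m/s².
Stopping distance: v·t_r + v²/(2a) = 116 with t_r = 1.8 s and a = 5.194 m/s².
So v² + 18.698 v − 1205.01 = 0.
Positive root: v = −a·t_r + √((a·t_r)² + 2a·d) = −9.349 + √(87.404 + 1205.01) = 26.6012 m/s.
26.6012 m/s ÷ 0.44704 = 59.505 mph.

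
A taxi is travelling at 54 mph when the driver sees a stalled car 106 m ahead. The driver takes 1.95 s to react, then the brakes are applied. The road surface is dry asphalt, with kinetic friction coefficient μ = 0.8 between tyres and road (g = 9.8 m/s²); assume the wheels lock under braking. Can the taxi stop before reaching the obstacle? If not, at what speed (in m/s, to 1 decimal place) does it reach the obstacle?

Yes — it stops about 21.8 m short of the obstacle, so it never reaches it

54 mph × 0.44704 = 24.1402 m/s.
a = μg = 0.8 × 9.8 = 7.840 m/s².
Reaction distance = 24.1402 × 1.95 = 47.073 m.
Braking distance = v²/(2a) = 582.749 / 15.680 = 37.165 m.
Total stopping distance = 47.073 + 37.165 = 84.238 m, vs 106 m available — it stops with 106 − 84.238 = 21.762 m to spare.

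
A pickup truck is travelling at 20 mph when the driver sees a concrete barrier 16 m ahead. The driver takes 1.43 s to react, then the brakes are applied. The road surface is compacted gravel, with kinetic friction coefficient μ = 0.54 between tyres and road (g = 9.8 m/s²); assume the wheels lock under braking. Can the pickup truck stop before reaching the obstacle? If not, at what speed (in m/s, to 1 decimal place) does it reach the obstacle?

No — it strikes the obstacle at 6.8 m/s

20 mph × 0.44704 = 8.9408 m/s.
a = μg = 0.54 × 9.8 = 5.292 m/s².
Reaction distance = 8.9408 × 1.43 = 12.785 m.
Braking distance needed to stop: v²/(2a) = 79.938 / 10.584 = 7.553 m, so total needed = 12.785 + 7.553 = 20.338 m > 16 m — it cannot stop.
Distance remaining when braking begins: 16 − 12.785 = 3.215 m.
v² = v₀² − 2a·d = 79.938 − 2 × 5.292 × 3.215 = 45.910 m²/s².
v = √45.910 = 6.776 m/s.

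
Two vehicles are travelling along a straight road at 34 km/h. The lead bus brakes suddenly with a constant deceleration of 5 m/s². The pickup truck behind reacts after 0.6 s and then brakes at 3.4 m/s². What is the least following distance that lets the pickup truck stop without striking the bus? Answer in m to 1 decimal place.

Minimum gap ≈ 9.9 m

34 km/h ÷ 3.6 = 9.4444 m/s.
Leader travels v²/(2a_L) = 89.197 / 10.000 = 8.920 m before stopping.
Follower covers v·t_r = 9.4444 × 0.6 = 5.667 m while reacting, then v²/(2a_F) = 89.197 / 6.800 = 13.117 m while braking, for a total of 5.667 + 13.117 = 18.784 m.
Since a_F ≤ a_L and the follower starts braking later, the follower is never slower than the leader, so the closest approach is when both have stopped.
Minimum gap = 18.784 − 8.920 = 9.864 m.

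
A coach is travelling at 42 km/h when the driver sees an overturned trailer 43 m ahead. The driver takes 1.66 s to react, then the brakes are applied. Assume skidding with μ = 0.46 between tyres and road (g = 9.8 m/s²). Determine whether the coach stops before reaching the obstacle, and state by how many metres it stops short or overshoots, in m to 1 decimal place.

Yes — it stops 8.5 m short of the obstacle

42 km/h ÷ 3.6 = 11.6667 m/s.
a = μg = 0.46 × 9.8 = 4.508 m/s².
Reaction distance = 11.6667 × 1.66 = 19.367 m.
Braking distance = v²/(2a) = 136.112 / 9.016 = 15.097 m.
Total stopping distance = 19.367 + 15.097 = 34.464 m, vs 43 m available — it stops with 43 − 34.464 = 8.536 m to spare.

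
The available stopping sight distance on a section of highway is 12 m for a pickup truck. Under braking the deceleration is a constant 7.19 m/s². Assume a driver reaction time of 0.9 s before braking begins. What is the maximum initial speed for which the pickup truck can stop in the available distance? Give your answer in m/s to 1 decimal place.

Stopping distance: v·t_r + v²/(2a) = 12 with t_r = 0.9 s and a = 7.190 m/s².
So v² + 12.942 v − 172.56 = 0.
Positive root: v = −a·t_r + √((a·t_r)² + 2a·d) = −6.471 + √(41.874 + 172.56) = 8.1726 m/s.

Maximum speed ≈ 8.2 m/s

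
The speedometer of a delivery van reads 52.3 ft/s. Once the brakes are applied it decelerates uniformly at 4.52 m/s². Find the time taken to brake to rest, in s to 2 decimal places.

Braking time ≈ 3.53 s

52.3 ft/s × 0.3048 = 15.9410 m/s.
Braking time = v/a = 15.9410 / 4.520 = 3.527 s.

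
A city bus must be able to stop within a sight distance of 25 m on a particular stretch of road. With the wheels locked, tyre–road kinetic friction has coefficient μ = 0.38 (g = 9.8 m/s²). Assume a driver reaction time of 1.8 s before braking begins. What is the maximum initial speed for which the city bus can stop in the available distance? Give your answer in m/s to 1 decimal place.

Maximum speed ≈ 8.5 m/s

a = μg = 0.38 × 9.8 = 3.724 m/s².
Stopping distance: v·t_r + v²/(2a) = 25 with t_r = 1.8 s and a = 3.724 m/s².
So v² + 13.406 v − 186.20 = 0.
Positive root: v = −a·t_r + √((a·t_r)² + 2a·d) = −6.703 + √(44.930 + 186.20) = 8.5000 m/s.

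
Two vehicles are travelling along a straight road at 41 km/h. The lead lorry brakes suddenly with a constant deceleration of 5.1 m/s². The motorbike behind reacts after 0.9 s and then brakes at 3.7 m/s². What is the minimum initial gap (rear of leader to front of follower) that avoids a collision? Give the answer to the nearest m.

Minimum gap ≈ 15 m

41 km/h ÷ 3.6 = 11.3889 m/s.
Leader travels v²/(2a_L) = 129.707 / 10.200 = 12.716 m before stopping.
Follower covers v·t_r = 11.3889 × 0.9 = 10.250 m while reacting, then v²/(2a_F) = 129.707 / 7.400 = 17.528 m while braking, for a total of 10.250 + 17.528 = 27.778 m.
Since a_F ≤ a_L and the follower starts braking later, the follower is never slower than the leader, so the closest approach is when both have stopped.
Minimum gap = 27.778 − 12.716 = 15.062 m.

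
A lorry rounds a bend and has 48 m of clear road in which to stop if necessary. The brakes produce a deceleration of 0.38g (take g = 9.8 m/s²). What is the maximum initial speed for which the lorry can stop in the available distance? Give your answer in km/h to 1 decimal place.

a = 0.38 × 9.8 = 3.724 m/s².
v²/(2a) = d ⇒ v = √(2 × 3.724 × 48) = √357.50 = 18.9077 m/s.
18.9077 m/s × 3.6 = 68.068 km/h.

Maximum speed ≈ 68.1 km/h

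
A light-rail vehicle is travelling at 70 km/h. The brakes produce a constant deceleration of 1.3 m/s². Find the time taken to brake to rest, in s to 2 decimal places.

70 km/h ÷ 3.6 = 19.4444 m/s.
Braking time = v/a = 19.4444 / 1.300 = 14.957 s.

Braking time ≈ 14.96 s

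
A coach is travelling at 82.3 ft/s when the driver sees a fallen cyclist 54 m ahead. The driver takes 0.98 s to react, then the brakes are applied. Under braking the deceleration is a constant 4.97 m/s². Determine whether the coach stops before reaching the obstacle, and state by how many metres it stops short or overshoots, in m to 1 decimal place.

82.3 ft/s × 0.3048 = 25.0850 m/s.
Reaction distance = 25.0850 × 0.98 = 24.583 m.
Braking distance = v²/(2a) = 629.257 / 9.940 = 63.306 m.
Total stopping distance = 24.583 + 63.306 = 87.889 m, vs 54 m available — it cannot stop in time and overshoots by 87.889 − 54 = 33.889 m.

No — it overshoots by 33.9 m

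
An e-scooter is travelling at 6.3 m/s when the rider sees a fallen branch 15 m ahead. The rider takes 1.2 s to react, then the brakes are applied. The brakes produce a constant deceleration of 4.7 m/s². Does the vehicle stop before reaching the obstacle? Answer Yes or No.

Reaction distance = 6.3000 × 1.2 = 7.560 m.
Braking distance = v²/(2a) = 39.690 / 9.400 = 4.222 m.
Total stopping distance = 7.560 + 4.222 = 11.782 m, vs 15 m available — it stops with 15 − 11.782 = 3.218 m to spare.

Yes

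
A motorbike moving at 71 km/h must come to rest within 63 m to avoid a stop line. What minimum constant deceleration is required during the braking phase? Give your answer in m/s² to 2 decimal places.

Required deceleration ≈ 3.09 m/s²

71 km/h ÷ 3.6 = 19.7222 m/s.
v² = 2a·d ⇒ a = v²/(2d) = 19.7222² / (2 × 63.000) = 388.965 / 126.000 = 3.0870 m/s².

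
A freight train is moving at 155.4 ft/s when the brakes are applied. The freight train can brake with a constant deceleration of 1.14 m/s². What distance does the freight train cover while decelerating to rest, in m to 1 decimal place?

Braking distance ≈ 984.0 m

155.4 ft/s × 0.3048 = 47.3659 m/s.
Braking distance = v²/(2a) = 47.3659² / (2 × 1.140) = 2243.528 / 2.280 = 984.004 m.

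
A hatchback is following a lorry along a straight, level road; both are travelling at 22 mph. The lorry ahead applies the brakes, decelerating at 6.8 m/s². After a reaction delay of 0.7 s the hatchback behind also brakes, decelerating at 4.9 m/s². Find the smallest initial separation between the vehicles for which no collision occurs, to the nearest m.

22 mph × 0.44704 = 9.8349 m/s.
Leader travels v²/(2a_L) = 96.725 / 13.600 = 7.112 m before stopping.
Follower covers v·t_r = 9.8349 × 0.7 = 6.884 m while reacting, then v²/(2a_F) = 96.725 / 9.800 = 9.870 m while braking, for a total of 6.884 + 9.870 = 16.754 m.
Since a_F ≤ a_L and the follower starts braking later, the follower is never slower than the leader, so the closest approach is when both have stopped.
Minimum gap = 16.754 − 7.112 = 9.642 m.

Minimum gap ≈ 10 m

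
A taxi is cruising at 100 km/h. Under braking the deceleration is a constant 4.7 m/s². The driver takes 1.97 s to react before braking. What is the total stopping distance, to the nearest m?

Total stopping distance ≈ 137 m

100 km/h ÷ 3.6 = 27.7778 m/s.
Reaction distance = v·t_r = 27.7778 × 1.97 = 54.722 m.
Braking distance = v²/(2a) = 27.7778² / (2 × 4.700) = 771.606 / 9.400 = 82.086 m.
Total = 54.722 + 82.086 = 136.808 m.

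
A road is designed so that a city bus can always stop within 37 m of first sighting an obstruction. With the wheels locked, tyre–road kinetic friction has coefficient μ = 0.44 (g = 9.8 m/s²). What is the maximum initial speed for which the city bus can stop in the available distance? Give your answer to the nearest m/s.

Maximum speed ≈ 18 m/s

a = μg = 0.44 × 9.8 = 4.312 m/s².
v²/(2a) = d ⇒ v = √(2 × 4.312 × 37) = √319.09 = 17.8631 m/s.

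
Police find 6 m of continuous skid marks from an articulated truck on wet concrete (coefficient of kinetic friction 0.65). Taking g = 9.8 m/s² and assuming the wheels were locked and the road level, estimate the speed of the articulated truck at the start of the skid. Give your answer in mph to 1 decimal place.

Deceleration a = μg = 0.65 × 9.8 = 6.370 m/s².
v = √(2a·d) = √(2 × 6.370 × 6) = √76.440 = 8.7430 m/s.
= 8.7430 ÷ 0.44704 = 19.558 mph.

Initial speed ≈ 19.6 mph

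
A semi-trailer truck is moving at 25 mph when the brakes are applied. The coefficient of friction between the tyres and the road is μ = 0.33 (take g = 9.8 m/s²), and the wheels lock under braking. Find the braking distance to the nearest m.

25 mph × 0.44704 = 11.1760 m/s.
a = μg = 0.33 × 9.8 = 3.234 m/s².
Braking distance = v²/(2a) = 11.1760² / (2 × 3.234) = 124.903 / 6.468 = 19.311 m.

Braking distance ≈ 19 m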